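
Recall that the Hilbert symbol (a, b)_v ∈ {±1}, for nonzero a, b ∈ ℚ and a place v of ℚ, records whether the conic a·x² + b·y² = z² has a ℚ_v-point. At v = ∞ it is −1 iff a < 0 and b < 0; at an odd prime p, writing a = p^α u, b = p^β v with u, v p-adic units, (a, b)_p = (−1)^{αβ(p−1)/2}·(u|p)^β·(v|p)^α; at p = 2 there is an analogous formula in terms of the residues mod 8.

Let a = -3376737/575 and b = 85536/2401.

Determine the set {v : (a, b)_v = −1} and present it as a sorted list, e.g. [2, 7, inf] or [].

Mod squares: a ≡ -176111, b ≡ 66. Check v ∈ {∞, 2, 3, 5, 7, 11, 13, 19, 23, 31}.
v=13: a=13^1·(≡10), b=13^0·(≡1) mod 13; (10|13)=+1, (1|13)=+1; (−1)^{1·0·6}·(+1)^0·(+1)^1 = +1.
v=∞: -176111 < 0 and 66 > 0  ⇒  (a,b)_∞ = +1.
v=23: a=23^-1·(≡4), b=23^0·(≡5) mod 23; (4|23)=+1, (5|23)=-1; (−1)^{-1·0·11}·(+1)^0·(-1)^-1 = -1.
v=3: a=3^2·(≡1), b=3^5·(≡1) mod 3; (1|3)=+1, (1|3)=+1; (−1)^{2·5·1}·(+1)^5·(+1)^2 = +1.
v=19: a=19^1·(≡12), b=19^0·(≡16) mod 19; (12|19)=-1, (16|19)=+1; (−1)^{1·0·9}·(-1)^0·(+1)^1 = +1.
v=5: a=5^-2·(≡1), b=5^0·(≡1) mod 5; (1|5)=+1, (1|5)=+1; (−1)^{-2·0·2}·(+1)^0·(+1)^-2 = +1.
v=7: a=7^2·(≡2), b=7^-4·(≡3) mod 7; (2|7)=+1, (3|7)=-1; (−1)^{2·-4·3}·(+1)^-4·(-1)^2 = +1.
v=11: a=11^0·(≡7), b=11^1·(≡7) mod 11; (7|11)=-1, (7|11)=-1; (−1)^{0·1·5}·(-1)^1·(-1)^0 = -1.
v=31: a=31^1·(≡15), b=31^0·(≡16) mod 31; (15|31)=-1, (16|31)=+1; (−1)^{1·0·15}·(-1)^0·(+1)^1 = +1.
v=2: v_2(a)=0, v_2(b)=5; units ≡ 1, 1 (mod 8); ε·ε+αω+βω = 0·0+0·0+5·0 ≡ 0  ⇒  (a,b)_2 = +1.
Ram(-176111, 66) = {11, 23}; no ℚ_11-point on the conic.

[11, 23]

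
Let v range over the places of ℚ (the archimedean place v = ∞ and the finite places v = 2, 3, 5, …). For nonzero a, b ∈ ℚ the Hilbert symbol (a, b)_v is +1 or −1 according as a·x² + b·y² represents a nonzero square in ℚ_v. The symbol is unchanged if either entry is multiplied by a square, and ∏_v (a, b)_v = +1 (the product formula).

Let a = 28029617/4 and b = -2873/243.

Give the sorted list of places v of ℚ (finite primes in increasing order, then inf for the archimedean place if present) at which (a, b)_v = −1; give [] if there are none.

(a, b) ≡ (572033, -51) mod (ℚ^×)²; places V = {2, 3, 7, 11, 13, 17, 19, 23, ∞}.
(a,b)_11: α=1, u≡2; β=0, v≡9 (mod 11); (2|11)=-1, (9|11)=+1; sign (−1)^0·-1^0·+1^1 = +1.
(a,b)_17: α=1, u≡14; β=1, v≡7 (mod 17); (14|17)=-1, (7|17)=-1; sign (−1)^0·-1^1·-1^1 = +1.
(a,b)_19: α=1, u≡16; β=0, v≡1 (mod 19); (16|19)=+1, (1|19)=+1; sign (−1)^0·+1^0·+1^1 = +1.
(a,b)_23: α=1, u≡6; β=0, v≡9 (mod 23); (6|23)=+1, (9|23)=+1; sign (−1)^0·+1^0·+1^1 = +1.
(a,b)_3: α=0, u≡2; β=-5, v≡1 (mod 3); (2|3)=-1, (1|3)=+1; sign (−1)^0·-1^-5·+1^0 = -1.
(a,b)_13: α=0, u≡11; β=2, v≡1 (mod 13); (11|13)=-1, (1|13)=+1; sign (−1)^0·-1^2·+1^0 = +1.
(a,b)_2: α=-2, β=0; u≡1, v≡5 (mod 8); ε(u)ε(v)=0·0, αω(v)=-2·1, βω(u)=0·0; sum ≡ 0  ⇒  +1.
(a,b)_7: α=3, u≡2; β=0, v≡5 (mod 7); (2|7)=+1, (5|7)=-1; sign (−1)^0·+1^0·-1^3 = -1.
(a,b)_∞: sgn(572033)=+, sgn(-51)=−, so +1.
(572033, -51 / ℚ) ramifies at {3, 7}: a division algebra.

[3, 7]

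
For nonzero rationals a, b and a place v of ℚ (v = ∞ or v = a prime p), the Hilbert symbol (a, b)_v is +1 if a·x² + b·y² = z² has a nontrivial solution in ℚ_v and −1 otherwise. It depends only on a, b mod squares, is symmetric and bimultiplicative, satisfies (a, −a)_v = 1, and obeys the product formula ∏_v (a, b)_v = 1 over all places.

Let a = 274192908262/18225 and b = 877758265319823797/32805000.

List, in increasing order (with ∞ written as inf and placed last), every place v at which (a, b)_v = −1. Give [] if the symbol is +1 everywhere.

[]

Mod squares: a ≡ 598, b ≡ 874. Check v ∈ {∞, 2, 3, 5, 7, 13, 19, 23}.
v=13: a=13^1·(≡11), b=13^2·(≡1) mod 13; (11|13)=-1, (1|13)=+1; (−1)^{1·2·6}·(-1)^2·(+1)^1 = +1.
v=3: a=3^-6·(≡1), b=3^-8·(≡1) mod 3; (1|3)=+1, (1|3)=+1; (−1)^{-6·-8·1}·(+1)^-8·(+1)^-6 = +1.
v=5: a=5^-2·(≡3), b=5^-4·(≡4) mod 5; (3|5)=-1, (4|5)=+1; (−1)^{-2·-4·2}·(-1)^-4·(+1)^-2 = +1.
v=23: a=23^3·(≡2), b=23^5·(≡20) mod 23; (2|23)=+1, (20|23)=-1; (−1)^{3·5·11}·(+1)^5·(-1)^3 = +1.
v=19: a=19^2·(≡5), b=19^3·(≡15) mod 19; (5|19)=+1, (15|19)=-1; (−1)^{2·3·9}·(+1)^3·(-1)^2 = +1.
v=7: a=7^4·(≡5), b=7^6·(≡6) mod 7; (5|7)=-1, (6|7)=-1; (−1)^{4·6·3}·(-1)^6·(-1)^4 = +1.
v=∞: 598 > 0 and 874 > 0  ⇒  (a,b)_∞ = +1.
v=2: v_2(a)=1, v_2(b)=-3; units ≡ 3, 5 (mod 8); ε·ε+αω+βω = 1·0+1·1+-3·1 ≡ 0  ⇒  (a,b)_2 = +1.
Every local symbol is +1, so the conic 598·x² + 874·y² = z² has ℚ_v-points for all v and hence a ℚ-point; (a, b / ℚ) ≅ M_2(ℚ).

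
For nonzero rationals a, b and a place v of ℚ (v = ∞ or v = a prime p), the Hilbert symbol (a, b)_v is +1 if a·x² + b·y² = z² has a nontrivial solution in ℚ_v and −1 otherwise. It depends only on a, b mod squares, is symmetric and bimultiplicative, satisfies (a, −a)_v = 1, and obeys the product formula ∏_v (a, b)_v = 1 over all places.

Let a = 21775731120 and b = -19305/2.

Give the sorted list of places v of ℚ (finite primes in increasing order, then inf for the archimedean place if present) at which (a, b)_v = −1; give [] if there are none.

[5, 13, 17, 29]

(a, b) ≡ (7395, -4290) mod (ℚ^×)²; places V = {2, 3, 5, 11, 13, 17, 29, ∞}.
(a,b)_∞: sgn(7395)=+, sgn(-4290)=−, so +1.
(a,b)_13: α=2, u≡5; β=1, v≡5 (mod 13); (5|13)=-1, (5|13)=-1; sign (−1)^0·-1^1·-1^2 = -1.
(a,b)_11: α=2, u≡1; β=1, v≡8 (mod 11); (1|11)=+1, (8|11)=-1; sign (−1)^0·+1^1·-1^2 = +1.
(a,b)_3: α=3, u≡2; β=3, v≡1 (mod 3); (2|3)=-1, (1|3)=+1; sign (−1)^1·-1^3·+1^3 = +1.
(a,b)_2: α=4, β=-1; u≡3, v≡7 (mod 8); ε(u)ε(v)=1·1, αω(v)=4·0, βω(u)=-1·1; sum ≡ 0  ⇒  +1.
(a,b)_29: α=1, u≡24; β=0, v≡19 (mod 29); (24|29)=+1, (19|29)=-1; sign (−1)^0·+1^0·-1^1 = -1.
(a,b)_17: α=1, u≡10; β=0, v≡12 (mod 17); (10|17)=-1, (12|17)=-1; sign (−1)^0·-1^0·-1^1 = -1.
(a,b)_5: α=1, u≡4; β=1, v≡2 (mod 5); (4|5)=+1, (2|5)=-1; sign (−1)^0·+1^1·-1^1 = -1.
Ram(7395, -4290) = {5, 13, 17, 29}; no ℚ_5-point on the conic.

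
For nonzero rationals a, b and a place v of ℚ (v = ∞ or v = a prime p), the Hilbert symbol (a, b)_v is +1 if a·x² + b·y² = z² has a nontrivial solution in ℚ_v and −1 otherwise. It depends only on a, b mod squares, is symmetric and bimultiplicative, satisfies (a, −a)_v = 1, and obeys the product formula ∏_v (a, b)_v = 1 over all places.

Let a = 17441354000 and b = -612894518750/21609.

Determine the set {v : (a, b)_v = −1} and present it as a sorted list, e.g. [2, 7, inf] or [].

Mod squares: a ≡ 2465, b ≡ -3230. Check v ∈ {∞, 2, 3, 5, 7, 17, 19, 29}.
v=29: a=29^1·(≡17), b=29^2·(≡8) mod 29; (17|29)=-1, (8|29)=-1; (−1)^{1·2·14}·(-1)^2·(-1)^1 = -1.
v=2: v_2(a)=4, v_2(b)=1; units ≡ 1, 1 (mod 8); ε·ε+αω+βω = 0·0+4·0+1·0 ≡ 0  ⇒  (a,b)_2 = +1.
v=19: a=19^2·(≡2), b=19^3·(≡11) mod 19; (2|19)=-1, (11|19)=+1; (−1)^{2·3·9}·(-1)^3·(+1)^2 = -1.
v=7: a=7^2·(≡4), b=7^-4·(≡2) mod 7; (4|7)=+1, (2|7)=+1; (−1)^{2·-4·3}·(+1)^-4·(+1)^2 = +1.
v=∞: 2465 > 0 and -3230 < 0  ⇒  (a,b)_∞ = +1.
v=3: a=3^0·(≡2), b=3^-2·(≡1) mod 3; (2|3)=-1, (1|3)=+1; (−1)^{0·-2·1}·(-1)^-2·(+1)^0 = +1.
v=17: a=17^1·(≡15), b=17^1·(≡5) mod 17; (15|17)=+1, (5|17)=-1; (−1)^{1·1·8}·(+1)^1·(-1)^1 = -1.
v=5: a=5^3·(≡2), b=5^5·(≡1) mod 5; (2|5)=-1, (1|5)=+1; (−1)^{3·5·2}·(-1)^5·(+1)^3 = -1.
|Ram(2465, -3230)| = 4, even; anisotropic at {5, 17, 19, 29}.

[5, 17, 19, 29]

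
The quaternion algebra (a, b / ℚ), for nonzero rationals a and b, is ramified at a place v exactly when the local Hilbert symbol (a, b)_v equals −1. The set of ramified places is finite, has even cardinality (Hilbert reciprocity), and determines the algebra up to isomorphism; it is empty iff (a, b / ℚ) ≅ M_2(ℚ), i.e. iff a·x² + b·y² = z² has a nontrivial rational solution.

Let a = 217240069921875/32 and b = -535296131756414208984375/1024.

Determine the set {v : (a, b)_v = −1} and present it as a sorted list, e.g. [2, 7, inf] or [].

[5, 11, 13, 19]

(a, b) ≡ (38038, -3135) mod (ℚ^×)²; places V = {2, 3, 5, 7, 11, 13, 19, ∞}.
(a,b)_2: α=-5, β=-10; u≡3, v≡1 (mod 8); ε(u)ε(v)=1·0, αω(v)=-5·0, βω(u)=-10·1; sum ≡ 0  ⇒  +1.
(a,b)_13: α=1, u≡9; β=2, v≡5 (mod 13); (9|13)=+1, (5|13)=-1; sign (−1)^0·+1^2·-1^1 = -1.
(a,b)_19: α=3, u≡1; β=5, v≡6 (mod 19); (1|19)=+1, (6|19)=+1; sign (−1)^1·+1^5·+1^3 = -1.
(a,b)_3: α=4, u≡1; β=9, v≡2 (mod 3); (1|3)=+1, (2|3)=-1; sign (−1)^0·+1^9·-1^4 = +1.
(a,b)_7: α=1, u≡2; β=0, v≡1 (mod 7); (2|7)=+1, (1|7)=+1; sign (−1)^0·+1^0·+1^1 = +1.
(a,b)_5: α=8, u≡2; β=11, v≡3 (mod 5); (2|5)=-1, (3|5)=-1; sign (−1)^0·-1^11·-1^8 = -1.
(a,b)_11: α=1, u≡9; β=3, v≡3 (mod 11); (9|11)=+1, (3|11)=+1; sign (−1)^1·+1^3·+1^1 = -1.
(a,b)_∞: sgn(38038)=+, sgn(-3135)=−, so +1.
(38038, -3135 / ℚ) ramifies at {5, 11, 13, 19}: a division algebra.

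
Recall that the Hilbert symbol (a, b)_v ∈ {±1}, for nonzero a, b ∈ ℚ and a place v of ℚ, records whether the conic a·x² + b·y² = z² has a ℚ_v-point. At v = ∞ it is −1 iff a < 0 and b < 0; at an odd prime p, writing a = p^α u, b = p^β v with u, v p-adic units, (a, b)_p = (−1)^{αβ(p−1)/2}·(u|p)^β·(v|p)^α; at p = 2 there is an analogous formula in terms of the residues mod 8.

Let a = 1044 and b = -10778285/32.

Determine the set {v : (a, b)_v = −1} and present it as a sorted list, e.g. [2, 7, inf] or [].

[2, 29, 37, 41]

Mod squares: a ≡ 29, b ≡ -439930. Check v ∈ {∞, 2, 3, 5, 7, 29, 37, 41}.
v=41: a=41^0·(≡19), b=41^1·(≡22) mod 41; (19|41)=-1, (22|41)=-1; (−1)^{0·1·20}·(-1)^1·(-1)^0 = -1.
v=∞: 29 > 0 and -439930 < 0  ⇒  (a,b)_∞ = +1.
v=37: a=37^0·(≡8), b=37^1·(≡23) mod 37; (8|37)=-1, (23|37)=-1; (−1)^{0·1·18}·(-1)^1·(-1)^0 = -1.
v=2: v_2(a)=2, v_2(b)=-5; units ≡ 5, 3 (mod 8); ε·ε+αω+βω = 0·1+2·1+-5·1 ≡ 1  ⇒  (a,b)_2 = -1.
v=3: a=3^2·(≡2), b=3^0·(≡2) mod 3; (2|3)=-1, (2|3)=-1; (−1)^{2·0·1}·(-1)^0·(-1)^2 = +1.
v=29: a=29^1·(≡7), b=29^1·(≡19) mod 29; (7|29)=+1, (19|29)=-1; (−1)^{1·1·14}·(+1)^1·(-1)^1 = -1.
v=7: a=7^0·(≡1), b=7^2·(≡6) mod 7; (1|7)=+1, (6|7)=-1; (−1)^{0·2·3}·(+1)^2·(-1)^0 = +1.
v=5: a=5^0·(≡4), b=5^1·(≡4) mod 5; (4|5)=+1, (4|5)=+1; (−1)^{0·1·2}·(+1)^1·(+1)^0 = +1.
Ram(29, -439930) = {2, 29, 37, 41}; no ℚ_2-point on the conic.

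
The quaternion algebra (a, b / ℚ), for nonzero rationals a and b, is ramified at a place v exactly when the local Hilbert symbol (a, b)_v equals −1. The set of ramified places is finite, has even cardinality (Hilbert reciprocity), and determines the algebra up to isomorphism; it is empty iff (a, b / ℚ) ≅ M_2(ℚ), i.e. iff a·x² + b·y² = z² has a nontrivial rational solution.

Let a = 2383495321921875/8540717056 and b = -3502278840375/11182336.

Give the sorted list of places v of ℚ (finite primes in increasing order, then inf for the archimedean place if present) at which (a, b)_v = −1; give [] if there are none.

[5, 17, 37, 43]

Mod squares: a ≡ 784363, b ≡ -3921815. Check v ∈ {∞, 2, 3, 5, 7, 11, 17, 19, 29, 37, 43}.
v=29: a=29^1·(≡21), b=29^1·(≡18) mod 29; (21|29)=-1, (18|29)=-1; (−1)^{1·1·14}·(-1)^1·(-1)^1 = +1.
v=11: a=11^0·(≡6), b=11^-2·(≡3) mod 11; (6|11)=-1, (3|11)=+1; (−1)^{0·-2·5}·(-1)^-2·(+1)^0 = +1.
v=19: a=19^-4·(≡17), b=19^-2·(≡13) mod 19; (17|19)=+1, (13|19)=-1; (−1)^{-4·-2·9}·(+1)^-2·(-1)^-4 = +1.
v=5: a=5^6·(≡3), b=5^3·(≡2) mod 5; (3|5)=-1, (2|5)=-1; (−1)^{6·3·2}·(-1)^3·(-1)^6 = -1.
v=3: a=3^4·(≡1), b=3^6·(≡1) mod 3; (1|3)=+1, (1|3)=+1; (−1)^{4·6·1}·(+1)^6·(+1)^4 = +1.
v=2: v_2(a)=-16, v_2(b)=-8; units ≡ 3, 1 (mod 8); ε·ε+αω+βω = 1·0+-16·0+-8·1 ≡ 0  ⇒  (a,b)_2 = +1.
v=43: a=43^1·(≡24), b=43^1·(≡6) mod 43; (24|43)=+1, (6|43)=+1; (−1)^{1·1·21}·(+1)^1·(+1)^1 = -1.
v=17: a=17^1·(≡15), b=17^1·(≡14) mod 17; (15|17)=+1, (14|17)=-1; (−1)^{1·1·8}·(+1)^1·(-1)^1 = -1.
v=7: a=7^4·(≡6), b=7^2·(≡5) mod 7; (6|7)=-1, (5|7)=-1; (−1)^{4·2·3}·(-1)^2·(-1)^4 = +1.
v=∞: 784363 > 0 and -3921815 < 0  ⇒  (a,b)_∞ = +1.
v=37: a=37^1·(≡18), b=37^1·(≡34) mod 37; (18|37)=-1, (34|37)=+1; (−1)^{1·1·18}·(-1)^1·(+1)^1 = -1.
|Ram(784363, -3921815)| = 4, even; anisotropic at {5, 17, 37, 43}.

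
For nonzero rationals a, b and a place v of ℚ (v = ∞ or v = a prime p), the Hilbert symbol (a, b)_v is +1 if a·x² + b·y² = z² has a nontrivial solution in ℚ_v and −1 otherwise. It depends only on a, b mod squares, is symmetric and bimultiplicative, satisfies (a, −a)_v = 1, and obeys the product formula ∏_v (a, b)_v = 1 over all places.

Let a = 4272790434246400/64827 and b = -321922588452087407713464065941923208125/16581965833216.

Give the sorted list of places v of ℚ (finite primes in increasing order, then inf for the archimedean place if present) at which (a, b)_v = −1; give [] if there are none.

[3, 11, 17, 47]

(a, b) ≡ (20757, -500973) mod (ℚ^×)²; places V = {2, 3, 5, 7, 11, 13, 17, 19, 37, 47, 53, ∞}.
(a,b)_19: α=2, u≡11; β=7, v≡6 (mod 19); (11|19)=+1, (6|19)=+1; sign (−1)^0·+1^7·+1^2 = +1.
(a,b)_3: α=-3, u≡1; β=1, v≡1 (mod 3); (1|3)=+1, (1|3)=+1; sign (−1)^1·+1^1·+1^-3 = -1.
(a,b)_7: α=-4, u≡4; β=-8, v≡3 (mod 7); (4|7)=+1, (3|7)=-1; sign (−1)^0·+1^-8·-1^-4 = +1.
(a,b)_37: α=1, u≡6; β=2, v≡12 (mod 37); (6|37)=-1, (12|37)=+1; sign (−1)^0·-1^2·+1^1 = +1.
(a,b)_17: α=1, u≡5; β=7, v≡15 (mod 17); (5|17)=-1, (15|17)=+1; sign (−1)^0·-1^7·+1^1 = -1.
(a,b)_5: α=2, u≡3; β=4, v≡2 (mod 5); (3|5)=-1, (2|5)=-1; sign (−1)^0·-1^4·-1^2 = +1.
(a,b)_47: α=2, u≡29; β=3, v≡22 (mod 47); (29|47)=-1, (22|47)=-1; sign (−1)^0·-1^3·-1^2 = -1.
(a,b)_53: α=0, u≡22; β=-2, v≡47 (mod 53); (22|53)=-1, (47|53)=+1; sign (−1)^0·-1^-2·+1^0 = +1.
(a,b)_13: α=0, u≡3; β=2, v≡5 (mod 13); (3|13)=+1, (5|13)=-1; sign (−1)^0·+1^2·-1^0 = +1.
(a,b)_11: α=3, u≡7; β=7, v≡10 (mod 11); (7|11)=-1, (10|11)=-1; sign (−1)^1·-1^7·-1^3 = -1.
(a,b)_2: α=8, β=-10; u≡5, v≡3 (mod 8); ε(u)ε(v)=0·1, αω(v)=8·1, βω(u)=-10·1; sum ≡ 0  ⇒  +1.
(a,b)_∞: sgn(20757)=+, sgn(-500973)=−, so +1.
(20757, -500973 / ℚ) ramifies at {3, 11, 17, 47}: a division algebra.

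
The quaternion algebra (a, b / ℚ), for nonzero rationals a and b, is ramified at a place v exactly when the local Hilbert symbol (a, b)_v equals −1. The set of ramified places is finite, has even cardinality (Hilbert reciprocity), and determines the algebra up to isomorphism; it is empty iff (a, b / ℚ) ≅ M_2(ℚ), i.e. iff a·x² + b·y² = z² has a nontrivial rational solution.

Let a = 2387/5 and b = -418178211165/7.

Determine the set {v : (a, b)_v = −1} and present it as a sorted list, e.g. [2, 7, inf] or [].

[5, 19, 23, 31]

(a, b) ≡ (11935, -213839395) mod (ℚ^×)²; places V = {2, 3, 5, 7, 11, 13, 19, 23, 31, 41, ∞}.
(a,b)_5: α=-1, u≡2; β=1, v≡1 (mod 5); (2|5)=-1, (1|5)=+1; sign (−1)^0·-1^1·+1^-1 = -1.
(a,b)_3: α=0, u≡1; β=4, v≡2 (mod 3); (1|3)=+1, (2|3)=-1; sign (−1)^0·+1^4·-1^0 = +1.
(a,b)_19: α=0, u≡10; β=1, v≡12 (mod 19); (10|19)=-1, (12|19)=-1; sign (−1)^0·-1^1·-1^0 = -1.
(a,b)_7: α=1, u≡1; β=-1, v≡6 (mod 7); (1|7)=+1, (6|7)=-1; sign (−1)^1·+1^-1·-1^1 = +1.
(a,b)_31: α=1, u≡3; β=1, v≡13 (mod 31); (3|31)=-1, (13|31)=-1; sign (−1)^1·-1^1·-1^1 = -1.
(a,b)_13: α=0, u≡12; β=2, v≡3 (mod 13); (12|13)=+1, (3|13)=+1; sign (−1)^0·+1^2·+1^0 = +1.
(a,b)_23: α=0, u≡22; β=1, v≡15 (mod 23); (22|23)=-1, (15|23)=-1; sign (−1)^0·-1^1·-1^0 = -1.
(a,b)_41: α=0, u≡10; β=1, v≡6 (mod 41); (10|41)=+1, (6|41)=-1; sign (−1)^0·+1^1·-1^0 = +1.
(a,b)_2: α=0, β=0; u≡7, v≡5 (mod 8); ε(u)ε(v)=1·0, αω(v)=0·1, βω(u)=0·0; sum ≡ 0  ⇒  +1.
(a,b)_11: α=1, u≡6; β=1, v≡3 (mod 11); (6|11)=-1, (3|11)=+1; sign (−1)^1·-1^1·+1^1 = +1.
(a,b)_∞: sgn(11935)=+, sgn(-213839395)=−, so +1.
|Ram(11935, -213839395)| = 4, even; anisotropic at {5, 19, 23, 31}.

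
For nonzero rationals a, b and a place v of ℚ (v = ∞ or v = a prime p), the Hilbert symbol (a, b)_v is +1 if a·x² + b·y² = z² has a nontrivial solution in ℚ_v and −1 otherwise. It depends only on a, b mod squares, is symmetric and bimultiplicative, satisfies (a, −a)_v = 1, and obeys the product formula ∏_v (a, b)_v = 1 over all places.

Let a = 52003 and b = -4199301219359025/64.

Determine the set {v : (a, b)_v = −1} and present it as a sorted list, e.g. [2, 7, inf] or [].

Mod squares: a ≡ 52003, b ≡ -2001. Check v ∈ {∞, 2, 3, 5, 7, 13, 17, 19, 23, 29}.
v=23: a=23^1·(≡7), b=23^3·(≡17) mod 23; (7|23)=-1, (17|23)=-1; (−1)^{1·3·11}·(-1)^3·(-1)^1 = -1.
v=3: a=3^0·(≡1), b=3^3·(≡2) mod 3; (1|3)=+1, (2|3)=-1; (−1)^{0·3·1}·(+1)^3·(-1)^0 = +1.
v=7: a=7^1·(≡2), b=7^0·(≡4) mod 7; (2|7)=+1, (4|7)=+1; (−1)^{1·0·3}·(+1)^0·(+1)^1 = +1.
v=2: v_2(a)=0, v_2(b)=-6; units ≡ 3, 7 (mod 8); ε·ε+αω+βω = 1·1+0·0+-6·1 ≡ 1  ⇒  (a,b)_2 = -1.
v=17: a=17^1·(≡16), b=17^2·(≡6) mod 17; (16|17)=+1, (6|17)=-1; (−1)^{1·2·8}·(+1)^2·(-1)^1 = -1.
v=13: a=13^0·(≡3), b=13^2·(≡12) mod 13; (3|13)=+1, (12|13)=+1; (−1)^{0·2·6}·(+1)^2·(+1)^0 = +1.
v=29: a=29^0·(≡6), b=29^1·(≡15) mod 29; (6|29)=+1, (15|29)=-1; (−1)^{0·1·14}·(+1)^1·(-1)^0 = +1.
v=19: a=19^1·(≡1), b=19^2·(≡2) mod 19; (1|19)=+1, (2|19)=-1; (−1)^{1·2·9}·(+1)^2·(-1)^1 = -1.
v=5: a=5^0·(≡3), b=5^2·(≡1) mod 5; (3|5)=-1, (1|5)=+1; (−1)^{0·2·2}·(-1)^2·(+1)^0 = +1.
v=∞: 52003 > 0 and -2001 < 0  ⇒  (a,b)_∞ = +1.
Ram(52003, -2001) = {2, 17, 19, 23}; no ℚ_2-point on the conic.

[2, 17, 19, 23]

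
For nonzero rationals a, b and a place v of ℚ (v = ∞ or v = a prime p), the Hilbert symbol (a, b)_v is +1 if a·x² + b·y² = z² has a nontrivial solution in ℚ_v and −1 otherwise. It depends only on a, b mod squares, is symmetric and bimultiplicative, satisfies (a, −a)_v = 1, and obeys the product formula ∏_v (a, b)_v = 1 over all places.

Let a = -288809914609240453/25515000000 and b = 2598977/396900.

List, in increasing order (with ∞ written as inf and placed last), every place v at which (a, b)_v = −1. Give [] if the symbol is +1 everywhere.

(a, b) ≡ (-8855, 17) mod (ℚ^×)²; places V = {2, 3, 5, 7, 11, 13, 17, 23, ∞}.
(a,b)_2: α=-6, β=-2; u≡1, v≡1 (mod 8); ε(u)ε(v)=0·0, αω(v)=-6·0, βω(u)=-2·0; sum ≡ 0  ⇒  +1.
(a,b)_7: α=-1, u≡1; β=-2, v≡3 (mod 7); (1|7)=+1, (3|7)=-1; sign (−1)^0·+1^-2·-1^-1 = -1.
(a,b)_17: α=6, u≡8; β=3, v≡2 (mod 17); (8|17)=+1, (2|17)=+1; sign (−1)^0·+1^3·+1^6 = +1.
(a,b)_13: α=2, u≡11; β=0, v≡3 (mod 13); (11|13)=-1, (3|13)=+1; sign (−1)^0·-1^0·+1^2 = +1.
(a,b)_5: α=-7, u≡1; β=-2, v≡2 (mod 5); (1|5)=+1, (2|5)=-1; sign (−1)^0·+1^-2·-1^-7 = -1.
(a,b)_23: α=5, u≡1; β=2, v≡5 (mod 23); (1|23)=+1, (5|23)=-1; sign (−1)^0·+1^2·-1^5 = -1.
(a,b)_∞: sgn(-8855)=−, sgn(17)=+, so +1.
(a,b)_11: α=1, u≡4; β=0, v≡2 (mod 11); (4|11)=+1, (2|11)=-1; sign (−1)^0·+1^0·-1^1 = -1.
(a,b)_3: α=-6, u≡1; β=-4, v≡2 (mod 3); (1|3)=+1, (2|3)=-1; sign (−1)^0·+1^-4·-1^-6 = +1.
Ram(-8855, 17) = {5, 7, 11, 23}; no ℚ_5-point on the conic.

[5, 7, 11, 23]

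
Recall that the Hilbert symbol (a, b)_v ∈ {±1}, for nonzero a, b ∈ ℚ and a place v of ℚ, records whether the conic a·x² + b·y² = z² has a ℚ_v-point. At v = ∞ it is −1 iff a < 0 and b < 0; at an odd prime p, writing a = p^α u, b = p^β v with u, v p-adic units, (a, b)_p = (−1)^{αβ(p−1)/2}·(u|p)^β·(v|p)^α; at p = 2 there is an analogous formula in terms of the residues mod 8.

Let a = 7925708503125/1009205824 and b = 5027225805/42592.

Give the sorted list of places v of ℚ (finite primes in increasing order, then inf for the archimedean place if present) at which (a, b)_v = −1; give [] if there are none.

[2, 5, 7, 11]

(a, b) ≡ (805, 17710) mod (ℚ^×)²; places V = {2, 3, 5, 7, 11, 17, 19, 23, ∞}.
(a,b)_7: α=5, u≡3; β=5, v≡3 (mod 7); (3|7)=-1, (3|7)=-1; sign (−1)^1·-1^5·-1^5 = -1.
(a,b)_19: α=-4, u≡7; β=0, v≡10 (mod 19); (7|19)=+1, (10|19)=-1; sign (−1)^0·+1^0·-1^-4 = +1.
(a,b)_2: α=-6, β=-5; u≡5, v≡7 (mod 8); ε(u)ε(v)=0·1, αω(v)=-6·0, βω(u)=-5·1; sum ≡ 1  ⇒  -1.
(a,b)_3: α=8, u≡1; β=2, v≡1 (mod 3); (1|3)=+1, (1|3)=+1; sign (−1)^0·+1^2·+1^8 = +1.
(a,b)_∞: sgn(805)=+, sgn(17710)=+, so +1.
(a,b)_23: α=1, u≡8; β=1, v≡15 (mod 23); (8|23)=+1, (15|23)=-1; sign (−1)^1·+1^1·-1^1 = +1.
(a,b)_17: α=0, u≡12; β=2, v≡9 (mod 17); (12|17)=-1, (9|17)=+1; sign (−1)^0·-1^2·+1^0 = +1.
(a,b)_5: α=5, u≡4; β=1, v≡3 (mod 5); (4|5)=+1, (3|5)=-1; sign (−1)^0·+1^1·-1^5 = -1.
(a,b)_11: α=-2, u≡2; β=-3, v≡3 (mod 11); (2|11)=-1, (3|11)=+1; sign (−1)^0·-1^-3·+1^-2 = -1.
|Ram(805, 17710)| = 4, even; anisotropic at {2, 5, 7, 11}.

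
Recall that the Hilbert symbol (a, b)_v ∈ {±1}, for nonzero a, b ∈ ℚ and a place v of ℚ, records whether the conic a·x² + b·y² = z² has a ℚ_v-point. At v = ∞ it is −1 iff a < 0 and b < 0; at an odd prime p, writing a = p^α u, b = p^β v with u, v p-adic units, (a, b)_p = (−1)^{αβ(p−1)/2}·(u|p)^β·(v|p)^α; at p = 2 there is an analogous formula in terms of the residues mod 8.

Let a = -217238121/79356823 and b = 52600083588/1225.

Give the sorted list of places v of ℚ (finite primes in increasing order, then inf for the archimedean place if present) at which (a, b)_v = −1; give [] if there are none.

Mod squares: a ≡ -7, b ≡ 96577. Check v ∈ {∞, 2, 3, 5, 7, 13, 17, 19, 23, 37, 41}.
v=3: a=3^2·(≡2), b=3^4·(≡1) mod 3; (2|3)=-1, (1|3)=+1; (−1)^{2·4·1}·(-1)^4·(+1)^2 = +1.
v=37: a=37^-2·(≡11), b=37^0·(≡7) mod 37; (11|37)=+1, (7|37)=+1; (−1)^{-2·0·18}·(+1)^0·(+1)^-2 = +1.
v=23: a=23^0·(≡2), b=23^1·(≡1) mod 23; (2|23)=+1, (1|23)=+1; (−1)^{0·1·11}·(+1)^1·(+1)^0 = +1.
v=17: a=17^6·(≡6), b=17^1·(≡11) mod 17; (6|17)=-1, (11|17)=-1; (−1)^{6·1·8}·(-1)^1·(-1)^6 = -1.
v=19: a=19^0·(≡3), b=19^1·(≡10) mod 19; (3|19)=-1, (10|19)=-1; (−1)^{0·1·9}·(-1)^1·(-1)^0 = -1.
v=5: a=5^0·(≡3), b=5^-2·(≡2) mod 5; (3|5)=-1, (2|5)=-1; (−1)^{0·-2·2}·(-1)^-2·(-1)^0 = +1.
v=2: v_2(a)=0, v_2(b)=2; units ≡ 1, 1 (mod 8); ε·ε+αω+βω = 0·0+0·0+2·0 ≡ 0  ⇒  (a,b)_2 = +1.
v=7: a=7^-3·(≡3), b=7^-2·(≡6) mod 7; (3|7)=-1, (6|7)=-1; (−1)^{-3·-2·3}·(-1)^-2·(-1)^-3 = -1.
v=∞: -7 < 0 and 96577 > 0  ⇒  (a,b)_∞ = +1.
v=41: a=41^0·(≡27), b=41^2·(≡34) mod 41; (27|41)=-1, (34|41)=-1; (−1)^{0·2·20}·(-1)^2·(-1)^0 = +1.
v=13: a=13^-2·(≡8), b=13^1·(≡5) mod 13; (8|13)=-1, (5|13)=-1; (−1)^{-2·1·6}·(-1)^1·(-1)^-2 = -1.
(-7, 96577 / ℚ) ramifies at {7, 13, 17, 19}: a division algebra.

[7, 13, 17, 19]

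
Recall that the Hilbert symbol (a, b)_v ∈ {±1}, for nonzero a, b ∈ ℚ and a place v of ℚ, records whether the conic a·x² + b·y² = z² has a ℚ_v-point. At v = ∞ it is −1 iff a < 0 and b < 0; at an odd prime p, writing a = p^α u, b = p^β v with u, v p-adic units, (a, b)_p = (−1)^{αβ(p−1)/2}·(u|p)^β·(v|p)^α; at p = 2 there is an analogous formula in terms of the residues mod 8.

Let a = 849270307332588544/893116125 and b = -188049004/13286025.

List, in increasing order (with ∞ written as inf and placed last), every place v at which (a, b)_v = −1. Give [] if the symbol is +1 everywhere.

[13, 41]

(a, b) ≡ (2379845, -19) mod (ℚ^×)²; places V = {2, 3, 5, 11, 13, 19, 41, 47, ∞}.
(a,b)_11: α=-2, u≡10; β=4, v≡3 (mod 11); (10|11)=-1, (3|11)=+1; sign (−1)^0·-1^4·+1^-2 = +1.
(a,b)_3: α=-10, u≡2; β=-12, v≡2 (mod 3); (2|3)=-1, (2|3)=-1; sign (−1)^0·-1^-12·-1^-10 = +1.
(a,b)_∞: sgn(2379845)=+, sgn(-19)=−, so +1.
(a,b)_19: α=3, u≡9; β=1, v≡14 (mod 19); (9|19)=+1, (14|19)=-1; sign (−1)^1·+1^1·-1^3 = +1.
(a,b)_41: α=1, u≡11; β=0, v≡28 (mod 41); (11|41)=-1, (28|41)=-1; sign (−1)^0·-1^0·-1^1 = -1.
(a,b)_2: α=10, β=2; u≡5, v≡5 (mod 8); ε(u)ε(v)=0·0, αω(v)=10·1, βω(u)=2·1; sum ≡ 0  ⇒  +1.
(a,b)_47: α=1, u≡21; β=0, v≡14 (mod 47); (21|47)=+1, (14|47)=+1; sign (−1)^0·+1^0·+1^1 = +1.
(a,b)_5: α=-3, u≡1; β=-2, v≡1 (mod 5); (1|5)=+1, (1|5)=+1; sign (−1)^0·+1^-2·+1^-3 = +1.
(a,b)_13: α=7, u≡9; β=2, v≡7 (mod 13); (9|13)=+1, (7|13)=-1; sign (−1)^0·+1^2·-1^7 = -1.
|Ram(2379845, -19)| = 2, even; anisotropic at {13, 41}.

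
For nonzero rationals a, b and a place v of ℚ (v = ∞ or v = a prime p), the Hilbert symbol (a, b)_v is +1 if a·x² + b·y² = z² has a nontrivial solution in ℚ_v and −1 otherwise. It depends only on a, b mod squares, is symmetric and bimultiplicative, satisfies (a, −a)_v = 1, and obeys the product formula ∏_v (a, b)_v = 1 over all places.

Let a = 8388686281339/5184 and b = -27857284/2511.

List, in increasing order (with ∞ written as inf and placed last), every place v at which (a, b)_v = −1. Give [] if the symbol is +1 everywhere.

[23, 31, 37, 43]

(a, b) ≡ (1013004019, -31) mod (ℚ^×)²; places V = {2, 3, 7, 13, 19, 23, 29, 31, 37, 43, 47, ∞}.
(a,b)_31: α=1, u≡13; β=-1, v≡26 (mod 31); (13|31)=-1, (26|31)=-1; sign (−1)^1·-1^-1·-1^1 = -1.
(a,b)_37: α=1, u≡30; β=0, v≡19 (mod 37); (30|37)=+1, (19|37)=-1; sign (−1)^0·+1^0·-1^1 = -1.
(a,b)_23: α=1, u≡19; β=0, v≡10 (mod 23); (19|23)=-1, (10|23)=-1; sign (−1)^0·-1^0·-1^1 = -1.
(a,b)_7: α=2, u≡5; β=2, v≡2 (mod 7); (5|7)=-1, (2|7)=+1; sign (−1)^0·-1^2·+1^2 = +1.
(a,b)_29: α=0, u≡12; β=2, v≡15 (mod 29); (12|29)=-1, (15|29)=-1; sign (−1)^0·-1^2·-1^0 = +1.
(a,b)_2: α=-6, β=2; u≡3, v≡1 (mod 8); ε(u)ε(v)=1·0, αω(v)=-6·0, βω(u)=2·1; sum ≡ 0  ⇒  +1.
(a,b)_3: α=-4, u≡1; β=-4, v≡2 (mod 3); (1|3)=+1, (2|3)=-1; sign (−1)^0·+1^-4·-1^-4 = +1.
(a,b)_47: α=1, u≡21; β=0, v≡9 (mod 47); (21|47)=+1, (9|47)=+1; sign (−1)^0·+1^0·+1^1 = +1.
(a,b)_13: α=2, u≡1; β=2, v≡2 (mod 13); (1|13)=+1, (2|13)=-1; sign (−1)^0·+1^2·-1^2 = +1.
(a,b)_19: α=1, u≡6; β=0, v≡1 (mod 19); (6|19)=+1, (1|19)=+1; sign (−1)^0·+1^0·+1^1 = +1.
(a,b)_43: α=1, u≡36; β=0, v≡3 (mod 43); (36|43)=+1, (3|43)=-1; sign (−1)^0·+1^0·-1^1 = -1.
(a,b)_∞: sgn(1013004019)=+, sgn(-31)=−, so +1.
Ram(1013004019, -31) = {23, 31, 37, 43}; no ℚ_23-point on the conic.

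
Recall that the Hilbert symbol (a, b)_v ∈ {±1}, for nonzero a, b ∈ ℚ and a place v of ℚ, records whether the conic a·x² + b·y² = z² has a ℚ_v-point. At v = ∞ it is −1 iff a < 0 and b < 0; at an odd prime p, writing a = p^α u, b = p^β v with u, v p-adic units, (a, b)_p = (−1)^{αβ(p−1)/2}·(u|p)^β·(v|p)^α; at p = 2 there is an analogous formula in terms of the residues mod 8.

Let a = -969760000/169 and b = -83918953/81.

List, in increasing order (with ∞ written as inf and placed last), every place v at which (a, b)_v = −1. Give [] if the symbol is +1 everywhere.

Mod squares: a ≡ -6061, b ≡ -290377. Check v ∈ {∞, 2, 3, 5, 11, 13, 17, 19, 29, 31}.
v=11: a=11^1·(≡7), b=11^0·(≡9) mod 11; (7|11)=-1, (9|11)=+1; (−1)^{1·0·5}·(-1)^0·(+1)^1 = +1.
v=5: a=5^4·(≡1), b=5^0·(≡2) mod 5; (1|5)=+1, (2|5)=-1; (−1)^{4·0·2}·(+1)^0·(-1)^4 = +1.
v=∞: -6061 < 0 and -290377 < 0  ⇒  (a,b)_∞ = -1.
v=2: v_2(a)=8, v_2(b)=0; units ≡ 3, 7 (mod 8); ε·ε+αω+βω = 1·1+8·0+0·1 ≡ 1  ⇒  (a,b)_2 = -1.
v=17: a=17^0·(≡15), b=17^3·(≡16) mod 17; (15|17)=+1, (16|17)=+1; (−1)^{0·3·8}·(+1)^3·(+1)^0 = +1.
v=31: a=31^0·(≡3), b=31^1·(≡30) mod 31; (3|31)=-1, (30|31)=-1; (−1)^{0·1·15}·(-1)^1·(-1)^0 = -1.
v=3: a=3^0·(≡2), b=3^-4·(≡2) mod 3; (2|3)=-1, (2|3)=-1; (−1)^{0·-4·1}·(-1)^-4·(-1)^0 = +1.
v=13: a=13^-2·(≡12), b=13^0·(≡4) mod 13; (12|13)=+1, (4|13)=+1; (−1)^{-2·0·6}·(+1)^0·(+1)^-2 = +1.
v=19: a=19^1·(≡17), b=19^1·(≡2) mod 19; (17|19)=+1, (2|19)=-1; (−1)^{1·1·9}·(+1)^1·(-1)^1 = +1.
v=29: a=29^1·(≡20), b=29^1·(≡18) mod 29; (20|29)=+1, (18|29)=-1; (−1)^{1·1·14}·(+1)^1·(-1)^1 = -1.
Ram(-6061, -290377) = {2, 29, 31, ∞}; no ℚ_2-point on the conic.

[2, 29, 31, inf]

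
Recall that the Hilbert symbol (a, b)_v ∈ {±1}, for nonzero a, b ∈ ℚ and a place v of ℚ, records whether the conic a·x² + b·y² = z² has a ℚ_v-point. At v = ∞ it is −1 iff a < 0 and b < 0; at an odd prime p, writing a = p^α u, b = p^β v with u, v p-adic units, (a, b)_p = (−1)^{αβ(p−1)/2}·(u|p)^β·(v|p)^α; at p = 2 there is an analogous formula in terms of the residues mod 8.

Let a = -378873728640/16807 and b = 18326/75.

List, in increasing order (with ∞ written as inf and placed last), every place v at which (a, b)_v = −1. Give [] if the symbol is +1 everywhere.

[2, 5, 11, 17]

(a, b) ≡ (-14630, 1122) mod (ℚ^×)²; places V = {2, 3, 5, 7, 11, 17, 19, ∞}.
(a,b)_11: α=3, u≡5; β=1, v≡3 (mod 11); (5|11)=+1, (3|11)=+1; sign (−1)^1·+1^1·+1^3 = -1.
(a,b)_2: α=7, β=1; u≡5, v≡1 (mod 8); ε(u)ε(v)=0·0, αω(v)=7·0, βω(u)=1·1; sum ≡ 1  ⇒  -1.
(a,b)_3: α=4, u≡1; β=-1, v≡2 (mod 3); (1|3)=+1, (2|3)=-1; sign (−1)^0·+1^-1·-1^4 = +1.
(a,b)_∞: sgn(-14630)=−, sgn(1122)=+, so +1.
(a,b)_19: α=1, u≡4; β=0, v≡9 (mod 19); (4|19)=+1, (9|19)=+1; sign (−1)^0·+1^0·+1^1 = +1.
(a,b)_5: α=1, u≡1; β=-2, v≡2 (mod 5); (1|5)=+1, (2|5)=-1; sign (−1)^0·+1^-2·-1^1 = -1.
(a,b)_7: α=-5, u≡6; β=2, v≡2 (mod 7); (6|7)=-1, (2|7)=+1; sign (−1)^0·-1^2·+1^-5 = +1.
(a,b)_17: α=2, u≡6; β=1, v≡1 (mod 17); (6|17)=-1, (1|17)=+1; sign (−1)^0·-1^1·+1^2 = -1.
Ram(-14630, 1122) = {2, 5, 11, 17}; no ℚ_2-point on the conic.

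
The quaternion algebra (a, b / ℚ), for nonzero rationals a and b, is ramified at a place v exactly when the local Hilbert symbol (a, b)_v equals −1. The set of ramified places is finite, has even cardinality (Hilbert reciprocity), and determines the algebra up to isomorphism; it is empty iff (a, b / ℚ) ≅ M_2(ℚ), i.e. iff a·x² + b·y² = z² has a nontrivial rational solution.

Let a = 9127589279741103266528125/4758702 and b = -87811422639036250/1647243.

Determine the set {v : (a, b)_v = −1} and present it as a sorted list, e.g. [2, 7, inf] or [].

[2, 3, 13, 29]

(a, b) ≡ (15990, -174) mod (ℚ^×)²; places V = {2, 3, 5, 7, 11, 13, 17, 19, 29, 41, ∞}.
(a,b)_11: α=4, u≡6; β=2, v≡6 (mod 11); (6|11)=-1, (6|11)=-1; sign (−1)^0·-1^2·-1^4 = +1.
(a,b)_29: α=4, u≡19; β=3, v≡20 (mod 29); (19|29)=-1, (20|29)=+1; sign (−1)^0·-1^3·+1^4 = -1.
(a,b)_41: α=3, u≡10; β=2, v≡40 (mod 41); (10|41)=+1, (40|41)=+1; sign (−1)^0·+1^2·+1^3 = +1.
(a,b)_5: α=5, u≡2; β=4, v≡4 (mod 5); (2|5)=-1, (4|5)=+1; sign (−1)^0·-1^4·+1^5 = +1.
(a,b)_2: α=-1, β=1; u≡3, v≡1 (mod 8); ε(u)ε(v)=1·0, αω(v)=-1·0, βω(u)=1·1; sum ≡ 1  ⇒  -1.
(a,b)_7: α=2, u≡2; β=2, v≡4 (mod 7); (2|7)=+1, (4|7)=+1; sign (−1)^0·+1^2·+1^2 = +1.
(a,b)_13: α=-3, u≡7; β=-2, v≡8 (mod 13); (7|13)=-1, (8|13)=-1; sign (−1)^0·-1^-2·-1^-3 = -1.
(a,b)_17: α=4, u≡14; β=2, v≡13 (mod 17); (14|17)=-1, (13|17)=+1; sign (−1)^0·-1^2·+1^4 = +1.
(a,b)_19: α=-2, u≡7; β=-2, v≡6 (mod 19); (7|19)=+1, (6|19)=+1; sign (−1)^0·+1^-2·+1^-2 = +1.
(a,b)_3: α=-1, u≡2; β=-3, v≡2 (mod 3); (2|3)=-1, (2|3)=-1; sign (−1)^1·-1^-3·-1^-1 = -1.
(a,b)_∞: sgn(15990)=+, sgn(-174)=−, so +1.
|Ram(15990, -174)| = 4, even; anisotropic at {2, 3, 13, 29}.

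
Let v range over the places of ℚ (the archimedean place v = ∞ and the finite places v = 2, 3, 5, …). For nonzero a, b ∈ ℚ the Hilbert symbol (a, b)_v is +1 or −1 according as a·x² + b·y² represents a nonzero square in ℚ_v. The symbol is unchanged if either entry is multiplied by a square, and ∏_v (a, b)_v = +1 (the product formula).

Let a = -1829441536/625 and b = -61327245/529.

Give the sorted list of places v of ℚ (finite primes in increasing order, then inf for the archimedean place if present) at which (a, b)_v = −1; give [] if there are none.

[2, 3, 13, 17, 47, inf]

Mod squares: a ≡ -446641, b ≡ -212205. Check v ∈ {∞, 2, 3, 5, 7, 13, 17, 23, 43, 47}.
v=23: a=23^0·(≡21), b=23^-2·(≡1) mod 23; (21|23)=-1, (1|23)=+1; (−1)^{0·-2·11}·(-1)^-2·(+1)^0 = +1.
v=13: a=13^1·(≡2), b=13^0·(≡11) mod 13; (2|13)=-1, (11|13)=-1; (−1)^{1·0·6}·(-1)^0·(-1)^1 = -1.
v=43: a=43^1·(≡39), b=43^1·(≡4) mod 43; (39|43)=-1, (4|43)=+1; (−1)^{1·1·21}·(-1)^1·(+1)^1 = +1.
v=47: a=47^1·(≡19), b=47^1·(≡10) mod 47; (19|47)=-1, (10|47)=-1; (−1)^{1·1·23}·(-1)^1·(-1)^1 = -1.
v=17: a=17^1·(≡15), b=17^2·(≡3) mod 17; (15|17)=+1, (3|17)=-1; (−1)^{1·2·8}·(+1)^2·(-1)^1 = -1.
v=7: a=7^0·(≡4), b=7^1·(≡1) mod 7; (4|7)=+1, (1|7)=+1; (−1)^{0·1·3}·(+1)^1·(+1)^0 = +1.
v=∞: -446641 < 0 and -212205 < 0  ⇒  (a,b)_∞ = -1.
v=2: v_2(a)=12, v_2(b)=0; units ≡ 7, 3 (mod 8); ε·ε+αω+βω = 1·1+12·1+0·0 ≡ 1  ⇒  (a,b)_2 = -1.
v=5: a=5^-4·(≡4), b=5^1·(≡4) mod 5; (4|5)=+1, (4|5)=+1; (−1)^{-4·1·2}·(+1)^1·(+1)^-4 = +1.
v=3: a=3^0·(≡2), b=3^1·(≡2) mod 3; (2|3)=-1, (2|3)=-1; (−1)^{0·1·1}·(-1)^1·(-1)^0 = -1.
(-446641, -212205 / ℚ) ramifies at {2, 3, 13, 17, 47, ∞}: a division algebra.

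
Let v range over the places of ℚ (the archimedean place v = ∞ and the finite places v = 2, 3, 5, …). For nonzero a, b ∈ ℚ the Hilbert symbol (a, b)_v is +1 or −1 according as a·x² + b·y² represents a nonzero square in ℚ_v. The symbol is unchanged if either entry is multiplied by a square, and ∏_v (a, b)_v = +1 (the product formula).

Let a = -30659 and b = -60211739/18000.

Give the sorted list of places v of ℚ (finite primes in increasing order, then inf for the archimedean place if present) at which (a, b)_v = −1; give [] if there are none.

[31, inf]

(a, b) ≡ (-30659, -3655) mod (ℚ^×)²; places V = {2, 3, 5, 7, 17, 23, 31, 41, 43, ∞}.
(a,b)_41: α=0, u≡9; β=2, v≡15 (mod 41); (9|41)=+1, (15|41)=-1; sign (−1)^0·+1^2·-1^0 = +1.
(a,b)_∞: sgn(-30659)=−, sgn(-3655)=−, so -1.
(a,b)_23: α=1, u≡1; β=0, v≡12 (mod 23); (1|23)=+1, (12|23)=+1; sign (−1)^0·+1^0·+1^1 = +1.
(a,b)_5: α=0, u≡1; β=-3, v≡4 (mod 5); (1|5)=+1, (4|5)=+1; sign (−1)^0·+1^-3·+1^0 = +1.
(a,b)_43: α=1, u≡18; β=1, v≡24 (mod 43); (18|43)=-1, (24|43)=+1; sign (−1)^1·-1^1·+1^1 = +1.
(a,b)_31: α=1, u≡3; β=0, v≡23 (mod 31); (3|31)=-1, (23|31)=-1; sign (−1)^0·-1^0·-1^1 = -1.
(a,b)_7: α=0, u≡1; β=2, v≡6 (mod 7); (1|7)=+1, (6|7)=-1; sign (−1)^0·+1^2·-1^0 = +1.
(a,b)_17: α=0, u≡9; β=1, v≡12 (mod 17); (9|17)=+1, (12|17)=-1; sign (−1)^0·+1^1·-1^0 = +1.
(a,b)_2: α=0, β=-4; u≡5, v≡1 (mod 8); ε(u)ε(v)=0·0, αω(v)=0·0, βω(u)=-4·1; sum ≡ 0  ⇒  +1.
(a,b)_3: α=0, u≡1; β=-2, v≡2 (mod 3); (1|3)=+1, (2|3)=-1; sign (−1)^0·+1^-2·-1^0 = +1.
Ram(-30659, -3655) = {31, ∞}; no ℚ_31-point on the conic.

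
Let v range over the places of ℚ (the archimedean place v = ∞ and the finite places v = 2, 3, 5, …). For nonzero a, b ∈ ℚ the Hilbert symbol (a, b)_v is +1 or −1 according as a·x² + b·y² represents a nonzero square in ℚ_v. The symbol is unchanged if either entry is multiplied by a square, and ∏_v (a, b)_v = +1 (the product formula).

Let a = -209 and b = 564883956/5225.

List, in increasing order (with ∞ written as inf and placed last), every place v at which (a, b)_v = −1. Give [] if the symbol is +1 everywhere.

[11, 17, 19, 23]

(a, b) ≡ (-209, 7436429) mod (ℚ^×)²; places V = {2, 3, 5, 7, 11, 13, 17, 19, 23, ∞}.
(a,b)_23: α=0, u≡21; β=1, v≡9 (mod 23); (21|23)=-1, (9|23)=+1; sign (−1)^0·-1^1·+1^0 = -1.
(a,b)_5: α=0, u≡1; β=-2, v≡4 (mod 5); (1|5)=+1, (4|5)=+1; sign (−1)^0·+1^-2·+1^0 = +1.
(a,b)_19: α=1, u≡8; β=-1, v≡18 (mod 19); (8|19)=-1, (18|19)=-1; sign (−1)^1·-1^-1·-1^1 = -1.
(a,b)_2: α=0, β=2; u≡7, v≡5 (mod 8); ε(u)ε(v)=1·0, αω(v)=0·1, βω(u)=2·0; sum ≡ 0  ⇒  +1.
(a,b)_3: α=0, u≡1; β=4, v≡2 (mod 3); (1|3)=+1, (2|3)=-1; sign (−1)^0·+1^4·-1^0 = +1.
(a,b)_11: α=1, u≡3; β=-1, v≡5 (mod 11); (3|11)=+1, (5|11)=+1; sign (−1)^1·+1^-1·+1^1 = -1.
(a,b)_17: α=0, u≡12; β=1, v≡5 (mod 17); (12|17)=-1, (5|17)=-1; sign (−1)^0·-1^1·-1^0 = -1.
(a,b)_13: α=0, u≡12; β=1, v≡5 (mod 13); (12|13)=+1, (5|13)=-1; sign (−1)^0·+1^1·-1^0 = +1.
(a,b)_∞: sgn(-209)=−, sgn(7436429)=+, so +1.
(a,b)_7: α=0, u≡1; β=3, v≡3 (mod 7); (1|7)=+1, (3|7)=-1; sign (−1)^0·+1^3·-1^0 = +1.
Ram(-209, 7436429) = {11, 17, 19, 23}; no ℚ_11-point on the conic.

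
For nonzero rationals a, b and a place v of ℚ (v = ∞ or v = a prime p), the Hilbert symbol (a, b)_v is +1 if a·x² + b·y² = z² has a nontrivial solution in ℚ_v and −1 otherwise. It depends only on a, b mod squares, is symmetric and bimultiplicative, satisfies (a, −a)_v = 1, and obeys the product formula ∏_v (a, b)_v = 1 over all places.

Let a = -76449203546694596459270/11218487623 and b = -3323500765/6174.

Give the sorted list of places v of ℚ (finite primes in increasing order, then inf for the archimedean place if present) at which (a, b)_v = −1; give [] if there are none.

Mod squares: a ≡ -10010, b ≡ -1190. Check v ∈ {∞, 2, 3, 5, 7, 11, 13, 17, 19, 37, 43}.
v=19: a=19^-2·(≡15), b=19^0·(≡17) mod 19; (15|19)=-1, (17|19)=+1; (−1)^{-2·0·9}·(-1)^0·(+1)^-2 = +1.
v=11: a=11^3·(≡5), b=11^0·(≡3) mod 11; (5|11)=+1, (3|11)=+1; (−1)^{3·0·5}·(+1)^0·(+1)^3 = +1.
v=37: a=37^4·(≡14), b=37^2·(≡23) mod 37; (14|37)=-1, (23|37)=-1; (−1)^{4·2·18}·(-1)^2·(-1)^4 = +1.
v=5: a=5^1·(≡2), b=5^1·(≡3) mod 5; (2|5)=-1, (3|5)=-1; (−1)^{1·1·2}·(-1)^1·(-1)^1 = +1.
v=17: a=17^2·(≡3), b=17^1·(≡2) mod 17; (3|17)=-1, (2|17)=+1; (−1)^{2·1·8}·(-1)^1·(+1)^2 = -1.
v=7: a=7^-5·(≡3), b=7^-3·(≡6) mod 7; (3|7)=-1, (6|7)=-1; (−1)^{-5·-3·3}·(-1)^-3·(-1)^-5 = -1.
v=3: a=3^0·(≡1), b=3^-2·(≡1) mod 3; (1|3)=+1, (1|3)=+1; (−1)^{0·-2·1}·(+1)^-2·(+1)^0 = +1.
v=∞: -10010 < 0 and -1190 < 0  ⇒  (a,b)_∞ = -1.
v=13: a=13^9·(≡1), b=13^4·(≡2) mod 13; (1|13)=+1, (2|13)=-1; (−1)^{9·4·6}·(+1)^4·(-1)^9 = -1.
v=43: a=43^-2·(≡41), b=43^0·(≡25) mod 43; (41|43)=+1, (25|43)=+1; (−1)^{-2·0·21}·(+1)^0·(+1)^-2 = +1.
v=2: v_2(a)=1, v_2(b)=-1; units ≡ 3, 5 (mod 8); ε·ε+αω+βω = 1·0+1·1+-1·1 ≡ 0  ⇒  (a,b)_2 = +1.
(-10010, -1190 / ℚ) ramifies at {7, 13, 17, ∞}: a division algebra.

[7, 13, 17, inf]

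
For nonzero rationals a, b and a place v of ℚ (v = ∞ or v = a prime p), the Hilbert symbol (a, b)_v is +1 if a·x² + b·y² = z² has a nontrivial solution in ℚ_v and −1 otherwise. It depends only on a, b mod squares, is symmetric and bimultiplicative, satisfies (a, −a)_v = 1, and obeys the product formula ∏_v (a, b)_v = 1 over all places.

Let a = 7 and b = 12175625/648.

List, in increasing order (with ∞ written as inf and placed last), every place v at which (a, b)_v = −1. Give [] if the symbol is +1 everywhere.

Mod squares: a ≡ 7, b ≡ 322. Check v ∈ {∞, 2, 3, 5, 7, 11, 23}.
v=5: a=5^0·(≡2), b=5^4·(≡2) mod 5; (2|5)=-1, (2|5)=-1; (−1)^{0·4·2}·(-1)^4·(-1)^0 = +1.
v=11: a=11^0·(≡7), b=11^2·(≡3) mod 11; (7|11)=-1, (3|11)=+1; (−1)^{0·2·5}·(-1)^2·(+1)^0 = +1.
v=23: a=23^0·(≡7), b=23^1·(≡19) mod 23; (7|23)=-1, (19|23)=-1; (−1)^{0·1·11}·(-1)^1·(-1)^0 = -1.
v=2: v_2(a)=0, v_2(b)=-3; units ≡ 7, 1 (mod 8); ε·ε+αω+βω = 1·0+0·0+-3·0 ≡ 0  ⇒  (a,b)_2 = +1.
v=7: a=7^1·(≡1), b=7^1·(≡2) mod 7; (1|7)=+1, (2|7)=+1; (−1)^{1·1·3}·(+1)^1·(+1)^1 = -1.
v=∞: 7 > 0 and 322 > 0  ⇒  (a,b)_∞ = +1.
v=3: a=3^0·(≡1), b=3^-4·(≡1) mod 3; (1|3)=+1, (1|3)=+1; (−1)^{0·-4·1}·(+1)^-4·(+1)^0 = +1.
Ram(7, 322) = {7, 23}; no ℚ_7-point on the conic.

[7, 23]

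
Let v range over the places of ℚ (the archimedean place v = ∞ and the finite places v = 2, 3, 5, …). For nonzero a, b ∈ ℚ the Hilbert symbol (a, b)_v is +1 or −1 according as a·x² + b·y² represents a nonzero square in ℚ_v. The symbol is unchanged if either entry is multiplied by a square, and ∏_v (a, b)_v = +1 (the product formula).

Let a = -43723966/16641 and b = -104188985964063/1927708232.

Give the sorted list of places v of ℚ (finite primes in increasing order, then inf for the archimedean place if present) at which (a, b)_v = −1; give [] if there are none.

[11, inf]

(a, b) ≡ (-286, -14) mod (ℚ^×)²; places V = {2, 3, 7, 11, 13, 17, 19, 23, 43, ∞}.
(a,b)_13: α=1, u≡4; β=2, v≡9 (mod 13); (4|13)=+1, (9|13)=+1; sign (−1)^0·+1^2·+1^1 = +1.
(a,b)_2: α=1, β=-3; u≡1, v≡1 (mod 8); ε(u)ε(v)=0·0, αω(v)=1·0, βω(u)=-3·0; sum ≡ 0  ⇒  +1.
(a,b)_11: α=1, u≡6; β=2, v≡8 (mod 11); (6|11)=-1, (8|11)=-1; sign (−1)^0·-1^2·-1^1 = -1.
(a,b)_3: α=-2, u≡2; β=2, v≡1 (mod 3); (2|3)=-1, (1|3)=+1; sign (−1)^0·-1^2·+1^-2 = +1.
(a,b)_7: α=0, u≡4; β=1, v≡6 (mod 7); (4|7)=+1, (6|7)=-1; sign (−1)^0·+1^1·-1^0 = +1.
(a,b)_43: α=-2, u≡41; β=-2, v≡8 (mod 43); (41|43)=+1, (8|43)=-1; sign (−1)^0·+1^-2·-1^-2 = +1.
(a,b)_17: α=2, u≡14; β=2, v≡3 (mod 17); (14|17)=-1, (3|17)=-1; sign (−1)^0·-1^2·-1^2 = +1.
(a,b)_19: α=0, u≡15; β=-4, v≡6 (mod 19); (15|19)=-1, (6|19)=+1; sign (−1)^0·-1^-4·+1^0 = +1.
(a,b)_23: α=2, u≡16; β=4, v≡2 (mod 23); (16|23)=+1, (2|23)=+1; sign (−1)^0·+1^4·+1^2 = +1.
(a,b)_∞: sgn(-286)=−, sgn(-14)=−, so -1.
|Ram(-286, -14)| = 2, even; anisotropic at {11, ∞}.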